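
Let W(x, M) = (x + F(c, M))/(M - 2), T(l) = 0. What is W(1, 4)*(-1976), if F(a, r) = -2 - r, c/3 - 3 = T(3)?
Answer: 4940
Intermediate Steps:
c = 9 (c = 9 + 3*0 = 9 + 0 = 9)
W(x, M) = (-2 + x - M)/(-2 + M) (W(x, M) = (x + (-2 - M))/(M - 2) = (-2 + x - M)/(-2 + M))
W(1, 4)*(-1976) = ((-2 + 1 - 1*4)/(-2 + 4))*(-1976) = ((-2 + 1 - 4)/2)*(-1976) = ((½)*(-5))*(-1976) = -5/2*(-1976) = 4940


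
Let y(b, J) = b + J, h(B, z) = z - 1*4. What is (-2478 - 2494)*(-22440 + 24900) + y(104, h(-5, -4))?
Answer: -12231024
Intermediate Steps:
h(B, z) = -4 + z (h(B, z) = z - 4 = -4 + z)
y(b, J) = J + b
(-2478 - 2494)*(-22440 + 24900) + y(104, h(-5, -4)) = (-2478 - 2494)*(-22440 + 24900) + ((-4 - 4) + 104) = -4972*2460 + (-8 + 104) = -12231120 + 96 = -12231024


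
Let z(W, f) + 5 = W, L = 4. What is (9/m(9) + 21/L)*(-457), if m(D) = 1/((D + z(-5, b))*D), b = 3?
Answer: 138471/4 ≈ 34618.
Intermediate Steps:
z(W, f) = -5 + W
m(D) = 1/(D*(-10 + D)) (m(D) = 1/((D + (-5 - 5))*D) = 1/((D - 10)*D) = 1/((-10 + D)*D) = 1/(D*(-10 + D)))
(9/m(9) + 21/L)*(-457) = (9/((1/(9*(-10 + 9)))) + 21/4)*(-457) = (9/(((⅑)/(-1))) + 21*(¼))*(-457) = (9/(((⅑)*(-1))) + 21/4)*(-457) = (9/(-⅑) + 21/4)*(-457) = (9*(-9) + 21/4)*(-457) = (-81 + 21/4)*(-457) = -303/4*(-457) = 138471/4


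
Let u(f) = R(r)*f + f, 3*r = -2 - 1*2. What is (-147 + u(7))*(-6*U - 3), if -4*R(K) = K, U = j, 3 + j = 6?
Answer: 2891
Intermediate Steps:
j = 3 (j = -3 + 6 = 3)
U = 3
r = -4/3 (r = (-2 - 1*2)/3 = (-2 - 2)/3 = (⅓)*(-4) = -4/3 ≈ -1.3333)
R(K) = -K/4
u(f) = 4*f/3 (u(f) = (-¼*(-4/3))*f + f = f/3 + f = 4*f/3)
(-147 + u(7))*(-6*U - 3) = (-147 + (4/3)*7)*(-6*3 - 3) = (-147 + 28/3)*(-18 - 3) = -413/3*(-21) = 2891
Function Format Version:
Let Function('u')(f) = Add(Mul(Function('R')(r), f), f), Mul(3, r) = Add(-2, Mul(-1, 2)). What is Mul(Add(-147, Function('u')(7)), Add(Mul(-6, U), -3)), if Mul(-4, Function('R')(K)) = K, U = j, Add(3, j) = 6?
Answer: 2891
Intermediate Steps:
j = 3 (j = Add(-3, 6) = 3)
U = 3
r = Rational(-4, 3) (r = Mul(Rational(1, 3), Add(-2, Mul(-1, 2))) = Mul(Rational(1, 3), Add(-2, -2)) = Mul(Rational(1, 3), -4) = Rational(-4, 3) ≈ -1.3333)
Function('R')(K) = Mul(Rational(-1, 4), K)
Function('u')(f) = Mul(Rational(4, 3), f) (Function('u')(f) = Add(Mul(Mul(Rational(-1, 4), Rational(-4, 3)), f), f) = Add(Mul(Rational(1, 3), f), f) = Mul(Rational(4, 3), f))
Mul(Add(-147, Function('u')(7)), Add(Mul(-6, U), -3)) = Mul(Add(-147, Mul(Rational(4, 3), 7)), Add(Mul(-6, 3), -3)) = Mul(Add(-147, Rational(28, 3)), Add(-18, -3)) = Mul(Rational(-413, 3), -21) = 2891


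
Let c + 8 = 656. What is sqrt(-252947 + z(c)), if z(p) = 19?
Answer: 32*I*sqrt(247) ≈ 502.92*I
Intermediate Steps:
c = 648 (c = -8 + 656 = 648)
sqrt(-252947 + z(c)) = sqrt(-252947 + 19) = sqrt(-252928) = 32*I*sqrt(247)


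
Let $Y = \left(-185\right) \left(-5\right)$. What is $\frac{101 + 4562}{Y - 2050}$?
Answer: $- \frac{4663}{1125} \approx -4.1449$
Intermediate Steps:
$Y = 925$
$\frac{101 + 4562}{Y - 2050} = \frac{101 + 4562}{925 - 2050} = \frac{4663}{-1125} = 4663 \left(- \frac{1}{1125}\right) = - \frac{4663}{1125}$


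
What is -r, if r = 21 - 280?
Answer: 259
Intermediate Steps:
r = -259
-r = -1*(-259) = 259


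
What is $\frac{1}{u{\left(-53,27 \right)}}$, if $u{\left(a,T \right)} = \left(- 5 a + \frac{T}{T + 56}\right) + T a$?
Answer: $- \frac{83}{96751} \approx -0.00085787$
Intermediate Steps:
$u{\left(a,T \right)} = - 5 a + T a + \frac{T}{56 + T}$ ($u{\left(a,T \right)} = \left(- 5 a + \frac{T}{56 + T}\right) + T a = - 5 a + T a + \frac{T}{56 + T}$)
$\frac{1}{u{\left(-53,27 \right)}} = \frac{1}{\frac{1}{56 + 27} \left(27 - -14840 - 53 \cdot 27^{2} + 51 \cdot 27 \left(-53\right)\right)} = \frac{1}{\frac{1}{83} \left(27 + 14840 - 38637 - 72981\right)} = \frac{1}{\frac{1}{83} \left(-96751\right)} = \frac{1}{- \frac{96751}{83}} = - \frac{83}{96751}$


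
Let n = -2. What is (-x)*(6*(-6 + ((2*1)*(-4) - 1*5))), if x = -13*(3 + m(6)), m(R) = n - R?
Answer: 7410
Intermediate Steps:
m(R) = -2 - R
x = 65 (x = -13*(3 + (-2 - 1*6)) = -13*(3 + (-2 - 6)) = -13*(3 - 8) = -13*(-5) = 65)
(-x)*(6*(-6 + ((2*1)*(-4) - 1*5))) = (-1*65)*(6*(-6 + ((2*1)*(-4) - 1*5))) = -390*(-6 + (2*(-4) - 5)) = -390*(-6 + (-8 - 5)) = -390*(-6 - 13) = -390*(-19) = -65*(-114) = 7410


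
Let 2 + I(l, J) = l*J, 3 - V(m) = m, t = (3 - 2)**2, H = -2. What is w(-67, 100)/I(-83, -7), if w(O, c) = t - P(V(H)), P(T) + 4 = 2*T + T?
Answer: -10/579 ≈ -0.017271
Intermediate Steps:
t = 1 (t = 1**2 = 1)
V(m) = 3 - m
P(T) = -4 + 3*T (P(T) = -4 + (2*T + T) = -4 + 3*T)
w(O, c) = -10 (w(O, c) = 1 - (-4 + 3*(3 - 1*(-2))) = 1 - (-4 + 3*(3 + 2)) = 1 - (-4 + 3*5) = 1 - (-4 + 15) = 1 - 1*11 = 1 - 11 = -10)
I(l, J) = -2 + J*l (I(l, J) = -2 + l*J = -2 + J*l)
w(-67, 100)/I(-83, -7) = -10/(-2 - 7*(-83)) = -10/(-2 + 581) = -10/579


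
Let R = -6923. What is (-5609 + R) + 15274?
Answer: 2742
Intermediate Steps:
(-5609 + R) + 15274 = (-5609 - 6923) + 15274 = -12532 + 15274 = 2742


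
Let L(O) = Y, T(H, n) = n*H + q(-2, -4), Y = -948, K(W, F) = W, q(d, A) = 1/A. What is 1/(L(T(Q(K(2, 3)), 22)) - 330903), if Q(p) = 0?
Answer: -1/331851 ≈ -3.0134e-6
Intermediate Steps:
T(H, n) = -1/4 + H*n (T(H, n) = n*H + 1/(-4) = H*n - 1/4 = -1/4 + H*n)
L(O) = -948
1/(L(T(Q(K(2, 3)), 22)) - 330903) = 1/(-948 - 330903) = 1/(-331851) = -1/331851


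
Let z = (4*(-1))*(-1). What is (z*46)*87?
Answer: 16008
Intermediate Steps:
z = 4 (z = -4*(-1) = 4)
(z*46)*87 = (4*46)*87 = 184*87 = 16008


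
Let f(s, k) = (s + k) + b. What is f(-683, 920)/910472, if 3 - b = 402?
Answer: -81/455236 ≈ -0.00017793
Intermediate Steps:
b = -399 (b = 3 - 1*402 = 3 - 402 = -399)
f(s, k) = -399 + k + s (f(s, k) = (s + k) - 399 = (k + s) - 399 = -399 + k + s)
f(-683, 920)/910472 = (-399 + 920 - 683)/910472 = -162*1/910472 = -81/455236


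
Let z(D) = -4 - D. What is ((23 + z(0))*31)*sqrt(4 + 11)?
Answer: 589*sqrt(15) ≈ 2281.2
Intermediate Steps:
((23 + z(0))*31)*sqrt(4 + 11) = ((23 + (-4 - 1*0))*31)*sqrt(4 + 11) = ((23 + (-4 + 0))*31)*sqrt(15) = ((23 - 4)*31)*sqrt(15) = (19*31)*sqrt(15) = 589*sqrt(15)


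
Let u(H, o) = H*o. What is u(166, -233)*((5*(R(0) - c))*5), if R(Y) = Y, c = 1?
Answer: 966950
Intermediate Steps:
u(166, -233)*((5*(R(0) - c))*5) = (166*(-233))*((5*(0 - 1*1))*5) = -38678*5*(0 - 1)*5 = -38678*5*(-1)*5 = -(-193390)*5 = -38678*(-25) = 966950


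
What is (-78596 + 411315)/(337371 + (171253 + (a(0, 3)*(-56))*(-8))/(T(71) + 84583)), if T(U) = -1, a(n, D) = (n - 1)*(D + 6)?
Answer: 28142038458/28535681143 ≈ 0.98621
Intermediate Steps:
a(n, D) = (-1 + n)*(6 + D)
(-78596 + 411315)/(337371 + (171253 + (a(0, 3)*(-56))*(-8))/(T(71) + 84583)) = (-78596 + 411315)/(337371 + (171253 + ((-6 - 1*3 + 6*0 + 3*0)*(-56))*(-8))/(-1 + 84583)) = 332719/(337371 + (171253 + ((-6 - 3 + 0 + 0)*(-56))*(-8))/84582) = 332719/(337371 + (171253 - 9*(-56)*(-8))*(1/84582)) = 332719/(337371 + (171253 + 504*(-8))*(1/84582)) = 332719/(337371 + (171253 - 4032)*(1/84582)) = 332719/(337371 + 167221*(1/84582)) = 332719/(337371 + 167221/84582) = 332719/(28535681143/84582) = 332719*(84582/28535681143) = 28142038458/28535681143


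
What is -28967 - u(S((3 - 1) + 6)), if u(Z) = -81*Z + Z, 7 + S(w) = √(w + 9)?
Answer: -29527 + 80*√17 ≈ -29197.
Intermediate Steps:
S(w) = -7 + √(9 + w) (S(w) = -7 + √(w + 9) = -7 + √(9 + w))
u(Z) = -80*Z
-28967 - u(S((3 - 1) + 6)) = -28967 - (-80)*(-7 + √(9 + ((3 - 1) + 6))) = -28967 - (-80)*(-7 + √(9 + (2 + 6))) = -28967 - (-80)*(-7 + √(9 + 8)) = -28967 - (-80)*(-7 + √17) = -28967 - (560 - 80*√17) = -28967 + (-560 + 80*√17) = -29527 + 80*√17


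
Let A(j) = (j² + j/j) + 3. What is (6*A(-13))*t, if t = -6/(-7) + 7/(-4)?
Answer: -12975/14 ≈ -926.79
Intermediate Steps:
A(j) = 4 + j² (A(j) = (j² + 1) + 3 = (1 + j²) + 3 = 4 + j²)
t = -25/28 (t = -6*(-⅐) + 7*(-¼) = 6/7 - 7/4 = -25/28 ≈ -0.89286)
(6*A(-13))*t = (6*(4 + (-13)²))*(-25/28) = (6*(4 + 169))*(-25/28) = (6*173)*(-25/28) = 1038*(-25/28) = -12975/14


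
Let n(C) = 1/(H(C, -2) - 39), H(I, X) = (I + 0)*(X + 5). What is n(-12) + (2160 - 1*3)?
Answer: 161774/75 ≈ 2157.0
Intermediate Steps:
H(I, X) = I*(5 + X)
n(C) = 1/(-39 + 3*C) (n(C) = 1/(C*(5 - 2) - 39) = 1/(C*3 - 39) = 1/(3*C - 39) = 1/(-39 + 3*C))
n(-12) + (2160 - 1*3) = 1/(3*(-13 - 12)) + (2160 - 1*3) = (1/3)/(-25) + (2160 - 3) = (1/3)*(-1/25) + 2157 = -1/75 + 2157 = 161774/75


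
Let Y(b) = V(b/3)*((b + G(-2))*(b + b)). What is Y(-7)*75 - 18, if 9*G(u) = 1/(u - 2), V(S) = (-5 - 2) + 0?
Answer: -310033/6 ≈ -51672.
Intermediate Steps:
V(S) = -7 (V(S) = -7 + 0 = -7)
G(u) = 1/(9*(-2 + u)) (G(u) = 1/(9*(u - 2)) = 1/(9*(-2 + u)))
Y(b) = -14*b*(-1/36 + b) (Y(b) = -7*(b + 1/(9*(-2 - 2)))*(b + b) = -7*(b + (1/9)/(-4))*2*b = -7*(b + (1/9)*(-1/4))*2*b = -7*(b - 1/36)*2*b = -7*(-1/36 + b)*2*b = -14*b*(-1/36 + b))
Y(-7)*75 - 18 = ((7/18)*(-7)*(1 - 36*(-7)))*75 - 18 = ((7/18)*(-7)*(1 + 252))*75 - 18 = ((7/18)*(-7)*253)*75 - 18 = -12397/18*75 - 18 = -309925/6 - 18 = -310033/6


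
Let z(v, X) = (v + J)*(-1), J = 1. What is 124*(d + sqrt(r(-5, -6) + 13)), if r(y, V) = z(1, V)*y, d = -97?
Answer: -12028 + 124*sqrt(23) ≈ -11433.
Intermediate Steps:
z(v, X) = -1 - v (z(v, X) = (v + 1)*(-1) = (1 + v)*(-1) = -1 - v)
r(y, V) = -2*y (r(y, V) = (-1 - 1*1)*y = (-1 - 1)*y = -2*y)
124*(d + sqrt(r(-5, -6) + 13)) = 124*(-97 + sqrt(-2*(-5) + 13)) = 124*(-97 + sqrt(10 + 13)) = 124*(-97 + sqrt(23)) = -12028 + 124*sqrt(23)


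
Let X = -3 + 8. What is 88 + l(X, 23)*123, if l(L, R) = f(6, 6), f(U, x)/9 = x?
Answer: 6730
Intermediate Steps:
f(U, x) = 9*x
X = 5
l(L, R) = 54 (l(L, R) = 9*6 = 54)
88 + l(X, 23)*123 = 88 + 54*123 = 88 + 6642 = 6730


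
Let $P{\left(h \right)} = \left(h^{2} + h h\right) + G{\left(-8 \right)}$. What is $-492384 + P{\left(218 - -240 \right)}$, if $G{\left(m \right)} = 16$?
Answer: $-72840$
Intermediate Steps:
$P{\left(h \right)} = 16 + 2 h^{2}$ ($P{\left(h \right)} = \left(h^{2} + h h\right) + 16 = \left(h^{2} + h^{2}\right) + 16 = 2 h^{2} + 16 = 16 + 2 h^{2}$)
$-492384 + P{\left(218 - -240 \right)} = -492384 + \left(16 + 2 \left(218 - -240\right)^{2}\right) = -492384 + \left(16 + 2 \left(218 + 240\right)^{2}\right) = -492384 + \left(16 + 2 \cdot 458^{2}\right) = -492384 + \left(16 + 2 \cdot 209764\right) = -492384 + \left(16 + 419528\right) = -492384 + 419544 = -72840$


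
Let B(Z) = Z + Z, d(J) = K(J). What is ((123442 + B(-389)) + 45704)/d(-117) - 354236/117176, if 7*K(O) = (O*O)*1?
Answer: 33312921193/401005566 ≈ 83.073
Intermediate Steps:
K(O) = O²/7 (K(O) = ((O*O)*1)/7 = (O²*1)/7 = O²/7)
d(J) = J²/7
B(Z) = 2*Z
((123442 + B(-389)) + 45704)/d(-117) - 354236/117176 = ((123442 + 2*(-389)) + 45704)/(((⅐)*(-117)²)) - 354236/117176 = ((123442 - 778) + 45704)/(((⅐)*13689)) - 354236*1/117176 = (122664 + 45704)/(13689/7) - 88559/29294 = 168368*(7/13689) - 88559/29294 = 1178576/13689 - 88559/29294 = 33312921193/401005566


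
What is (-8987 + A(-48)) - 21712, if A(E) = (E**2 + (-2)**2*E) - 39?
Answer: -28626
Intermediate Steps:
A(E) = -39 + E**2 + 4*E (A(E) = (E**2 + 4*E) - 39 = -39 + E**2 + 4*E)
(-8987 + A(-48)) - 21712 = (-8987 + (-39 + (-48)**2 + 4*(-48))) - 21712 = (-8987 + (-39 + 2304 - 192)) - 21712 = (-8987 + 2073) - 21712 = -6914 - 21712 = -28626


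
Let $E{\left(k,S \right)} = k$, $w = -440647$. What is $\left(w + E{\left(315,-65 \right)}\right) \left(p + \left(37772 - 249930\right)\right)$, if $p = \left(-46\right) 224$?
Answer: $97957137384$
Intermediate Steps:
$p = -10304$
$\left(w + E{\left(315,-65 \right)}\right) \left(p + \left(37772 - 249930\right)\right) = \left(-440647 + 315\right) \left(-10304 + \left(37772 - 249930\right)\right) = - 440332 \left(-10304 - 212158\right) = \left(-440332\right) \left(-222462\right) = 97957137384$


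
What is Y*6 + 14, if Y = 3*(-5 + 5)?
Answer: 14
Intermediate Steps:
Y = 0 (Y = 3*0 = 0)
Y*6 + 14 = 0*6 + 14 = 0 + 14 = 14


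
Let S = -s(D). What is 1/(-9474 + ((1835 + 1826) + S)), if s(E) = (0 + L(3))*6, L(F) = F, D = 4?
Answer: -1/5831 ≈ -0.00017150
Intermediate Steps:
s(E) = 18 (s(E) = (0 + 3)*6 = 3*6 = 18)
S = -18 (S = -1*18 = -18)
1/(-9474 + ((1835 + 1826) + S)) = 1/(-9474 + ((1835 + 1826) - 18)) = 1/(-9474 + (3661 - 18)) = 1/(-9474 + 3643) = 1/(-5831) = -1/5831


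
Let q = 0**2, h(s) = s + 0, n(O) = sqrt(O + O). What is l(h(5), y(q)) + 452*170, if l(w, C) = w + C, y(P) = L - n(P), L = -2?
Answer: 76843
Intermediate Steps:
n(O) = sqrt(2)*sqrt(O) (n(O) = sqrt(2*O) = sqrt(2)*sqrt(O))
h(s) = s
q = 0
y(P) = -2 - sqrt(2)*sqrt(P)
l(w, C) = C + w
l(h(5), y(q)) + 452*170 = ((-2 - sqrt(2)*sqrt(0)) + 5) + 452*170 = ((-2 - 1*sqrt(2)*0) + 5) + 76840 = ((-2 + 0) + 5) + 76840 = (-2 + 5) + 76840 = 3 + 76840 = 76843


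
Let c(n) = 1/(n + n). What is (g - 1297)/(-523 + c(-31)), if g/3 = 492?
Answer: -11098/32427 ≈ -0.34225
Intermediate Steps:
g = 1476 (g = 3*492 = 1476)
c(n) = 1/(2*n)
(g - 1297)/(-523 + c(-31)) = (1476 - 1297)/(-523 + (½)/(-31)) = 179/(-523 + (½)*(-1/31)) = 179/(-523 - 1/62) = 179/(-32427/62) = 179*(-62/32427) = -11098/32427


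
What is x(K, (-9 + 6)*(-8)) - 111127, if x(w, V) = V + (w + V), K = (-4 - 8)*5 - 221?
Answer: -111360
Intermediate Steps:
K = -281 (K = -12*5 - 221 = -60 - 221 = -281)
x(w, V) = w + 2*V (x(w, V) = V + (V + w) = w + 2*V)
x(K, (-9 + 6)*(-8)) - 111127 = (-281 + 2*((-9 + 6)*(-8))) - 111127 = (-281 + 2*(-3*(-8))) - 111127 = (-281 + 2*24) - 111127 = (-281 + 48) - 111127 = -233 - 111127 = -111360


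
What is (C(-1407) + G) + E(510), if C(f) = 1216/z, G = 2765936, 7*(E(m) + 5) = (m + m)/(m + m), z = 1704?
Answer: 4124004398/1491 ≈ 2.7659e+6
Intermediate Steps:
E(m) = -34/7 (E(m) = -5 + ((m + m)/(m + m))/7 = -5 + ((2*m)/((2*m)))/7 = -5 + ((2*m)*(1/(2*m)))/7 = -5 + (⅐)*1 = -5 + ⅐ = -34/7)
C(f) = 152/213 (C(f) = 1216/1704 = 1216*(1/1704) = 152/213)
(C(-1407) + G) + E(510) = (152/213 + 2765936) - 34/7 = 589144520/213 - 34/7 = 4124004398/1491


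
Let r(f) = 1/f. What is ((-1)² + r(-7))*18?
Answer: 108/7 ≈ 15.429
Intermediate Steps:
r(f) = 1/f
((-1)² + r(-7))*18 = ((-1)² + 1/(-7))*18 = (1 - ⅐)*18 = (6/7)*18 = 108/7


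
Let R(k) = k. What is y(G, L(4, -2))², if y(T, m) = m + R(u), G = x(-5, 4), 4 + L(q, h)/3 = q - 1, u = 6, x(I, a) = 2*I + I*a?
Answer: 9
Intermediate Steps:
L(q, h) = -15 + 3*q (L(q, h) = -12 + 3*(q - 1) = -12 + 3*(-1 + q) = -12 + (-3 + 3*q) = -15 + 3*q)
G = -30 (G = -5*(2 + 4) = -5*6 = -30)
y(T, m) = 6 + m (y(T, m) = m + 6 = 6 + m)
y(G, L(4, -2))² = (6 + (-15 + 3*4))² = (6 + (-15 + 12))² = (6 - 3)² = 3² = 9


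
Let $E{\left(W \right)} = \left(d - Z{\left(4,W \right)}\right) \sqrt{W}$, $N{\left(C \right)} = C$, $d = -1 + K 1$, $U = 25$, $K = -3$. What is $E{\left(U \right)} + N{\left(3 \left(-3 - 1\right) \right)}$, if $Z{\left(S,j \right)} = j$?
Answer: $-157$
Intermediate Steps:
$d = -4$ ($d = -1 - 3 = -4$)
$E{\left(W \right)} = \sqrt{W} \left(-4 - W\right)$ ($E{\left(W \right)} = \left(-4 - W\right) \sqrt{W} = \sqrt{W} \left(-4 - W\right)$)
$E{\left(U \right)} + N{\left(3 \left(-3 - 1\right) \right)} = \sqrt{25} \left(-4 - 25\right) + 3 \left(-3 - 1\right) = 5 \left(-4 - 25\right) + 3 \left(-4\right) = 5 \left(-29\right) - 12 = -145 - 12 = -157$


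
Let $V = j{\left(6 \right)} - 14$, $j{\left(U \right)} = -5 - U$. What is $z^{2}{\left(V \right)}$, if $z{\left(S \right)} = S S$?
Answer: $390625$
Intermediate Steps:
$V = -25$ ($V = \left(-5 - 6\right) - 14 = -11 - 14 = -25$)
$z{\left(S \right)} = S^{2}$
$z^{2}{\left(V \right)} = \left(\left(-25\right)^{2}\right)^{2} = 625^{2} = 390625$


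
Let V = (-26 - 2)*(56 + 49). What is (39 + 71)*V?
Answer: -323400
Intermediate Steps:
V = -2940 (V = -28*105 = -2940)
(39 + 71)*V = (39 + 71)*(-2940) = 110*(-2940) = -323400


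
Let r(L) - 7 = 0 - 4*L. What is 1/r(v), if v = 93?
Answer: -1/365 ≈ -0.0027397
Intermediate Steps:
r(L) = 7 - 4*L (r(L) = 7 + (0 - 4*L) = 7 - 4*L)
1/r(v) = 1/(7 - 4*93) = 1/(7 - 372) = 1/(-365) = -1/365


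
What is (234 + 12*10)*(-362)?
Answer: -128148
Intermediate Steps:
(234 + 12*10)*(-362) = (234 + 120)*(-362) = 354*(-362) = -128148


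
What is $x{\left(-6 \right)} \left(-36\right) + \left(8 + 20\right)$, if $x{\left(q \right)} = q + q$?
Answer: $460$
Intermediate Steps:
$x{\left(q \right)} = 2 q$
$x{\left(-6 \right)} \left(-36\right) + \left(8 + 20\right) = 2 \left(-6\right) \left(-36\right) + \left(8 + 20\right) = \left(-12\right) \left(-36\right) + 28 = 432 + 28 = 460$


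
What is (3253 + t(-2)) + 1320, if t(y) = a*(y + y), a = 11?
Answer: 4529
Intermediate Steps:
t(y) = 22*y (t(y) = 11*(y + y) = 11*(2*y) = 22*y)
(3253 + t(-2)) + 1320 = (3253 + 22*(-2)) + 1320 = (3253 - 44) + 1320 = 3209 + 1320 = 4529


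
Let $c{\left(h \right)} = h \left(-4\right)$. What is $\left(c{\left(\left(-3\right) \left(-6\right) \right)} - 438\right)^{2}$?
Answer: $260100$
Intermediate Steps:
$c{\left(h \right)} = - 4 h$
$\left(c{\left(\left(-3\right) \left(-6\right) \right)} - 438\right)^{2} = \left(- 4 \left(\left(-3\right) \left(-6\right)\right) - 438\right)^{2} = \left(\left(-4\right) 18 - 438\right)^{2} = \left(-72 - 438\right)^{2} = \left(-510\right)^{2} = 260100$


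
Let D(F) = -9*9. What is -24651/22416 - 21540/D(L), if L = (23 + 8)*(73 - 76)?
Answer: 53427101/201744 ≈ 264.83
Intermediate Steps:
L = -93 (L = 31*(-3) = -93)
D(F) = -81
-24651/22416 - 21540/D(L) = -24651/22416 - 21540/(-81) = -24651*1/22416 - 21540*(-1/81) = -8217/7472 + 7180/27 = 53427101/201744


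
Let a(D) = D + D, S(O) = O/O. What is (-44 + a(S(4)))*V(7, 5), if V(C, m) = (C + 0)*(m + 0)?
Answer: -1470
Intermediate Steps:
V(C, m) = C*m
S(O) = 1
a(D) = 2*D
(-44 + a(S(4)))*V(7, 5) = (-44 + 2*1)*(7*5) = (-44 + 2)*35 = -42*35 = -1470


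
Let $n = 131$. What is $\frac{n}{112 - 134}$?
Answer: $- \frac{131}{22} \approx -5.9545$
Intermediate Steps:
$\frac{n}{112 - 134} = \frac{131}{112 - 134} = \frac{131}{-22} = 131 \left(- \frac{1}{22}\right) = - \frac{131}{22}$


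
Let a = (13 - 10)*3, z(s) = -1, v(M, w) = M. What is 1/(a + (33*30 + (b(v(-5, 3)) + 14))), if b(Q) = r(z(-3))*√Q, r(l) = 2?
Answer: 1013/1026189 - 2*I*√5/1026189 ≈ 0.00098715 - 4.358e-6*I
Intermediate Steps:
a = 9 (a = 3*3 = 9)
b(Q) = 2*√Q
1/(a + (33*30 + (b(v(-5, 3)) + 14))) = 1/(9 + (33*30 + (2*√(-5) + 14))) = 1/(9 + (990 + (2*(I*√5) + 14))) = 1/(9 + (990 + (2*I*√5 + 14))) = 1/(9 + (990 + (14 + 2*I*√5))) = 1/(9 + (1004 + 2*I*√5)) = 1/(1013 + 2*I*√5)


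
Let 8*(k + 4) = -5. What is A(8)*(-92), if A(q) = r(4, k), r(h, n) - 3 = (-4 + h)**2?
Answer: -276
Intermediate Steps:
k = -37/8 (k = -4 + (1/8)*(-5) = -4 - 5/8 = -37/8 ≈ -4.6250)
r(h, n) = 3 + (-4 + h)**2
A(q) = 3 (A(q) = 3 + (-4 + 4)**2 = 3 + 0**2 = 3 + 0 = 3)
A(8)*(-92) = 3*(-92) = -276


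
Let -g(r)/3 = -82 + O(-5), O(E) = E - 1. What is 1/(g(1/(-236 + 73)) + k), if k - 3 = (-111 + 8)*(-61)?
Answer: 1/6550 ≈ 0.00015267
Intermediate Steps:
O(E) = -1 + E
g(r) = 264 (g(r) = -3*(-82 + (-1 - 5)) = -3*(-82 - 6) = -3*(-88) = 264)
k = 6286 (k = 3 + (-111 + 8)*(-61) = 3 - 103*(-61) = 3 + 6283 = 6286)
1/(g(1/(-236 + 73)) + k) = 1/(264 + 6286) = 1/6550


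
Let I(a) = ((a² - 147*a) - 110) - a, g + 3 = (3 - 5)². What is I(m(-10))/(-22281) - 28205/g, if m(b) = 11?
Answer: -29925428/1061 ≈ -28205.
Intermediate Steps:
g = 1 (g = -3 + (3 - 5)² = -3 + (-2)² = -3 + 4 = 1)
I(a) = -110 + a² - 148*a (I(a) = (-110 + a² - 147*a) - a = -110 + a² - 148*a)
I(m(-10))/(-22281) - 28205/g = (-110 + 11² - 148*11)/(-22281) - 28205/1 = (-110 + 121 - 1628)*(-1/22281) - 28205*1 = -1617*(-1/22281) - 28205 = 77/1061 - 28205 = -29925428/1061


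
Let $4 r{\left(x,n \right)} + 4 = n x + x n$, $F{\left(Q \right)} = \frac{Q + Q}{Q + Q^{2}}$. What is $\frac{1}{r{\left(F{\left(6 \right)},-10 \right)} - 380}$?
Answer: $- \frac{7}{2677} \approx -0.0026149$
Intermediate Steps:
$F{\left(Q \right)} = \frac{2 Q}{Q + Q^{2}}$
$r{\left(x,n \right)} = -1 + \frac{n x}{2}$ ($r{\left(x,n \right)} = -1 + \frac{n x + x n}{4} = -1 + \frac{n x + n x}{4} = -1 + \frac{2 n x}{4} = -1 + \frac{n x}{2}$)
$\frac{1}{r{\left(F{\left(6 \right)},-10 \right)} - 380} = \frac{1}{\left(-1 + \frac{1}{2} \left(-10\right) \frac{2}{1 + 6}\right) - 380} = \frac{1}{\left(-1 + \frac{1}{2} \left(-10\right) \frac{2}{7}\right) - 380} = \frac{1}{\left(-1 - \frac{10}{7}\right) - 380} = \frac{1}{- \frac{17}{7} - 380} = \frac{1}{- \frac{2677}{7}} = - \frac{7}{2677}$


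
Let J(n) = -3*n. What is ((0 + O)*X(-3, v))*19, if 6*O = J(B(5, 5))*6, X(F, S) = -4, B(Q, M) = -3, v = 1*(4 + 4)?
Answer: -684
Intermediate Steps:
v = 8 (v = 1*8 = 8)
O = 9 (O = (-3*(-3)*6)/6 = (9*6)/6 = (⅙)*54 = 9)
((0 + O)*X(-3, v))*19 = ((0 + 9)*(-4))*19 = (9*(-4))*19 = -36*19 = -684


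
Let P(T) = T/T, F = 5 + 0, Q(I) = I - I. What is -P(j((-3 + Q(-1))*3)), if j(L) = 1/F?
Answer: -1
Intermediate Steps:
Q(I) = 0
F = 5
j(L) = ⅕ (j(L) = 1/5 = ⅕)
P(T) = 1
-P(j((-3 + Q(-1))*3)) = -1*1 = -1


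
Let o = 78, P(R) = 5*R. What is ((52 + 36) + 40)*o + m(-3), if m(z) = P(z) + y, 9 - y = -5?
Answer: 9983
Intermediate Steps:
y = 14 (y = 9 - 1*(-5) = 9 + 5 = 14)
m(z) = 14 + 5*z (m(z) = 5*z + 14 = 14 + 5*z)
((52 + 36) + 40)*o + m(-3) = ((52 + 36) + 40)*78 + (14 + 5*(-3)) = (88 + 40)*78 + (14 - 15) = 128*78 - 1 = 9984 - 1 = 9983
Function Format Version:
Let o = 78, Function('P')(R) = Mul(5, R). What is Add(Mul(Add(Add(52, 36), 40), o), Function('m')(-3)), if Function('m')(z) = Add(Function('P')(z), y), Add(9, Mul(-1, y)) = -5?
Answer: 9983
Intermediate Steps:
y = 14 (y = Add(9, Mul(-1, -5)) = Add(9, 5) = 14)
Function('m')(z) = Add(14, Mul(5, z)) (Function('m')(z) = Add(Mul(5, z), 14) = Add(14, Mul(5, z)))
Add(Mul(Add(Add(52, 36), 40), o), Function('m')(-3)) = Add(Mul(Add(Add(52, 36), 40), 78), Add(14, Mul(5, -3))) = Add(Mul(Add(88, 40), 78), Add(14, -15)) = Add(Mul(128, 78), -1) = Add(9984, -1) = 9983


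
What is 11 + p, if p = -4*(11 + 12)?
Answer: -81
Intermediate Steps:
p = -92 (p = -4*23 = -92)
11 + p = 11 - 92 = -81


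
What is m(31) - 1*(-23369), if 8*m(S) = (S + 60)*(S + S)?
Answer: 96297/4 ≈ 24074.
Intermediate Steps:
m(S) = S*(60 + S)/4 (m(S) = ((S + 60)*(S + S))/8 = ((60 + S)*(2*S))/8 = (2*S*(60 + S))/8 = S*(60 + S)/4)
m(31) - 1*(-23369) = (1/4)*31*(60 + 31) - 1*(-23369) = (1/4)*31*91 + 23369 = 2821/4 + 23369 = 96297/4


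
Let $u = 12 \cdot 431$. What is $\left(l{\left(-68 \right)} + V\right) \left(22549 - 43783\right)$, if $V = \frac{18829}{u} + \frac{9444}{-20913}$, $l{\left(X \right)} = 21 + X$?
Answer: $\frac{5590073672879}{6009002} \approx 9.3028 \cdot 10^{5}$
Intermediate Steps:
$u = 5172$
$V = \frac{114975503}{36054012}$ ($V = \frac{18829}{5172} + \frac{9444}{-20913} = 18829 \cdot \frac{1}{5172} + 9444 \left(- \frac{1}{20913}\right) = \frac{18829}{5172} - \frac{3148}{6971} = \frac{114975503}{36054012} \approx 3.189$)
$\left(l{\left(-68 \right)} + V\right) \left(22549 - 43783\right) = \left(\left(21 - 68\right) + \frac{114975503}{36054012}\right) \left(22549 - 43783\right) = \left(-47 + \frac{114975503}{36054012}\right) \left(-21234\right) = \left(- \frac{1579563061}{36054012}\right) \left(-21234\right) = \frac{5590073672879}{6009002}$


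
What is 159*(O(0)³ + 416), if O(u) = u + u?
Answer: 66144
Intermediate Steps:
O(u) = 2*u
159*(O(0)³ + 416) = 159*((2*0)³ + 416) = 159*(0³ + 416) = 159*(0 + 416) = 159*416 = 66144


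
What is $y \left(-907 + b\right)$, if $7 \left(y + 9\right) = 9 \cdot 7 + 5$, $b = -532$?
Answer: $- \frac{7195}{7} \approx -1027.9$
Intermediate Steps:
$y = \frac{5}{7}$ ($y = -9 + \frac{9 \cdot 7 + 5}{7} = -9 + \frac{63 + 5}{7} = -9 + \frac{1}{7} \cdot 68 = -9 + \frac{68}{7} = \frac{5}{7} \approx 0.71429$)
$y \left(-907 + b\right) = \frac{5 \left(-907 - 532\right)}{7} = \frac{5}{7} \left(-1439\right) = - \frac{7195}{7}$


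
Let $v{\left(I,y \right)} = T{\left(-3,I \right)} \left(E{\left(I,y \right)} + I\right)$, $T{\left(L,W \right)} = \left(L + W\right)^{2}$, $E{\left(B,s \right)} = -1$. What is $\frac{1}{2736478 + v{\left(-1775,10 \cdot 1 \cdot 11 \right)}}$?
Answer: $- \frac{1}{5611703906} \approx -1.782 \cdot 10^{-10}$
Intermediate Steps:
$v{\left(I,y \right)} = \left(-3 + I\right)^{2} \left(-1 + I\right)$
$\frac{1}{2736478 + v{\left(-1775,10 \cdot 1 \cdot 11 \right)}} = \frac{1}{2736478 + \left(-3 - 1775\right)^{2} \left(-1 - 1775\right)} = \frac{1}{2736478 + \left(-1778\right)^{2} \left(-1776\right)} = \frac{1}{2736478 + 3161284 \left(-1776\right)} = \frac{1}{2736478 - 5614440384} = \frac{1}{-5611703906} = - \frac{1}{5611703906}$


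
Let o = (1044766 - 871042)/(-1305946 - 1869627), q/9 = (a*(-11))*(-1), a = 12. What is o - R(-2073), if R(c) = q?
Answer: -3772754448/3175573 ≈ -1188.1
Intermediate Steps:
q = 1188 (q = 9*((12*(-11))*(-1)) = 9*(-132*(-1)) = 9*132 = 1188)
R(c) = 1188
o = -173724/3175573 (o = 173724/(-3175573) = 173724*(-1/3175573) = -173724/3175573 ≈ -0.054706)
o - R(-2073) = -173724/3175573 - 1*1188 = -173724/3175573 - 1188 = -3772754448/3175573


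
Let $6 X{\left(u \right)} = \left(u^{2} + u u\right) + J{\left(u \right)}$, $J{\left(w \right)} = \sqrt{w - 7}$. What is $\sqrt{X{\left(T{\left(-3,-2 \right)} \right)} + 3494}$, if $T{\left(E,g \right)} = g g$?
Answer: $\frac{\sqrt{125976 + 6 i \sqrt{3}}}{6} \approx 59.155 + 0.00244 i$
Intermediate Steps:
$J{\left(w \right)} = \sqrt{-7 + w}$
$T{\left(E,g \right)} = g^{2}$
$X{\left(u \right)} = \frac{u^{2}}{3} + \frac{\sqrt{-7 + u}}{6}$ ($X{\left(u \right)} = \frac{\left(u^{2} + u u\right) + \sqrt{-7 + u}}{6} = \frac{\left(u^{2} + u^{2}\right) + \sqrt{-7 + u}}{6} = \frac{2 u^{2} + \sqrt{-7 + u}}{6} = \frac{\sqrt{-7 + u} + 2 u^{2}}{6} = \frac{u^{2}}{3} + \frac{\sqrt{-7 + u}}{6}$)
$\sqrt{X{\left(T{\left(-3,-2 \right)} \right)} + 3494} = \sqrt{\left(\frac{\left(\left(-2\right)^{2}\right)^{2}}{3} + \frac{\sqrt{-7 + \left(-2\right)^{2}}}{6}\right) + 3494} = \sqrt{\left(\frac{4^{2}}{3} + \frac{\sqrt{-7 + 4}}{6}\right) + 3494} = \sqrt{\left(\frac{1}{3} \cdot 16 + \frac{\sqrt{-3}}{6}\right) + 3494} = \sqrt{\left(\frac{16}{3} + \frac{i \sqrt{3}}{6}\right) + 3494} = \sqrt{\frac{10498}{3} + \frac{i \sqrt{3}}{6}}$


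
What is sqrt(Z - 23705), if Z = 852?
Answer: I*sqrt(22853) ≈ 151.17*I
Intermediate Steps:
sqrt(Z - 23705) = sqrt(852 - 23705) = sqrt(-22853) = I*sqrt(22853)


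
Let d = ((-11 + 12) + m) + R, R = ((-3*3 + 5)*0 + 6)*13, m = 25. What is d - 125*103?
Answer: -12771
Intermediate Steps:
R = 78 (R = ((-9 + 5)*0 + 6)*13 = (-4*0 + 6)*13 = (0 + 6)*13 = 6*13 = 78)
d = 104 (d = ((-11 + 12) + 25) + 78 = (1 + 25) + 78 = 26 + 78 = 104)
d - 125*103 = 104 - 125*103 = 104 - 12875 = -12771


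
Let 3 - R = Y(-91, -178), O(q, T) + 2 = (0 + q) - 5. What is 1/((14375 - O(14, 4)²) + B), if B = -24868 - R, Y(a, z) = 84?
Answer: -1/10461 ≈ -9.5593e-5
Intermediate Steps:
O(q, T) = -7 + q (O(q, T) = -2 + ((0 + q) - 5) = -2 + (q - 5) = -2 + (-5 + q) = -7 + q)
R = -81 (R = 3 - 1*84 = 3 - 84 = -81)
B = -24787 (B = -24868 - 1*(-81) = -24868 + 81 = -24787)
1/((14375 - O(14, 4)²) + B) = 1/((14375 - (-7 + 14)²) - 24787) = 1/((14375 - 1*7²) - 24787) = 1/((14375 - 1*49) - 24787) = 1/((14375 - 49) - 24787) = 1/(14326 - 24787) = 1/(-10461) = -1/10461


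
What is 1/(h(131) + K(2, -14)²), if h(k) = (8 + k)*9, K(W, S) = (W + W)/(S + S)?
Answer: 49/61300 ≈ 0.00079935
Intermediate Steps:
K(W, S) = W/S (K(W, S) = (2*W)/((2*S)) = (2*W)*(1/(2*S)) = W/S)
h(k) = 72 + 9*k
1/(h(131) + K(2, -14)²) = 1/((72 + 9*131) + (2/(-14))²) = 1/((72 + 1179) + (2*(-1/14))²) = 1/(1251 + (-⅐)²) = 1/(1251 + 1/49) = 1/(61300/49) = 49/61300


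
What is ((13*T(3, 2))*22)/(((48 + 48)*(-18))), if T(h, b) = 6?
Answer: -143/144 ≈ -0.99306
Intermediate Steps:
((13*T(3, 2))*22)/(((48 + 48)*(-18))) = ((13*6)*22)/(((48 + 48)*(-18))) = (78*22)/((96*(-18))) = 1716/(-1728) = 1716*(-1/1728) = -143/144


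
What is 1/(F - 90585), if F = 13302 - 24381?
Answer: -1/101664 ≈ -9.8363e-6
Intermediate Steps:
F = -11079
1/(F - 90585) = 1/(-11079 - 90585) = 1/(-101664) = -1/101664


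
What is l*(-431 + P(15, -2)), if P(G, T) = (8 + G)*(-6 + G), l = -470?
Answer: 105280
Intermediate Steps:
P(G, T) = (-6 + G)*(8 + G)
l*(-431 + P(15, -2)) = -470*(-431 + (-48 + 15² + 2*15)) = -470*(-431 + (-48 + 225 + 30)) = -470*(-431 + 207) = -470*(-224) = 105280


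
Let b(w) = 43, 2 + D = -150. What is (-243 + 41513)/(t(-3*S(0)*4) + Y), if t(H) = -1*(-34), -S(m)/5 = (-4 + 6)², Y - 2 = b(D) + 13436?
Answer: 8254/2703 ≈ 3.0536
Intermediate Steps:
D = -152 (D = -2 - 150 = -152)
Y = 13481 (Y = 2 + (43 + 13436) = 2 + 13479 = 13481)
S(m) = -20 (S(m) = -5*(-4 + 6)² = -5*2² = -5*4 = -20)
t(H) = 34
(-243 + 41513)/(t(-3*S(0)*4) + Y) = (-243 + 41513)/(34 + 13481) = 41270/13515 = 41270*(1/13515) = 8254/2703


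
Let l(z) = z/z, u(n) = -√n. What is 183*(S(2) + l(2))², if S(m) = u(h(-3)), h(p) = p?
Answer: 183*(1 - I*√3)² ≈ -366.0 - 633.93*I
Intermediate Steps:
S(m) = -I*√3 (S(m) = -√(-3) = -I*√3)
l(z) = 1
183*(S(2) + l(2))² = 183*(-I*√3 + 1)² = 183*(1 - I*√3)²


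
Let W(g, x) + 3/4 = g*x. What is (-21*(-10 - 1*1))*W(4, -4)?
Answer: -15477/4 ≈ -3869.3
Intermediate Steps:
W(g, x) = -¾ + g*x
(-21*(-10 - 1*1))*W(4, -4) = (-21*(-10 - 1*1))*(-¾ + 4*(-4)) = (-21*(-10 - 1))*(-¾ - 16) = -21*(-11)*(-67/4) = 231*(-67/4) = -15477/4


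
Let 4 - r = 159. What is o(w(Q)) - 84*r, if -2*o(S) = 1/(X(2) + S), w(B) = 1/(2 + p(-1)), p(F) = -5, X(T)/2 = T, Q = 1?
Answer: 286437/22 ≈ 13020.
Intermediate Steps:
X(T) = 2*T
r = -155 (r = 4 - 1*159 = 4 - 159 = -155)
w(B) = -⅓ (w(B) = 1/(2 - 5) = 1/(-3) = -⅓)
o(S) = -1/(2*(4 + S)) (o(S) = -1/(2*(2*2 + S)) = -1/(2*(4 + S)))
o(w(Q)) - 84*r = -1/(8 + 2*(-⅓)) - 84*(-155) = -1/(8 - ⅔) + 13020 = -1/22/3 + 13020 = -1*3/22 + 13020 = -3/22 + 13020 = 286437/22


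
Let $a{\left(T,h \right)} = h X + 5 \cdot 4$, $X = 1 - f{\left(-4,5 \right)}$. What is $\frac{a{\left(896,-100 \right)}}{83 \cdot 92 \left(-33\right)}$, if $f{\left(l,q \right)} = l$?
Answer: $\frac{40}{20999} \approx 0.0019049$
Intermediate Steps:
$X = 5$ ($X = 1 - -4 = 1 + 4 = 5$)
$a{\left(T,h \right)} = 20 + 5 h$ ($a{\left(T,h \right)} = h 5 + 5 \cdot 4 = 5 h + 20 = 20 + 5 h$)
$\frac{a{\left(896,-100 \right)}}{83 \cdot 92 \left(-33\right)} = \frac{20 + 5 \left(-100\right)}{83 \cdot 92 \left(-33\right)} = \frac{20 - 500}{7636 \left(-33\right)} = - \frac{480}{-251988} = \left(-480\right) \left(- \frac{1}{251988}\right) = \frac{40}{20999}$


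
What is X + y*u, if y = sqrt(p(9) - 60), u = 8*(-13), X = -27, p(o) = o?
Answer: -27 - 104*I*sqrt(51) ≈ -27.0 - 742.71*I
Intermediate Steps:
u = -104
y = I*sqrt(51) (y = sqrt(9 - 60) = sqrt(-51) = I*sqrt(51) ≈ 7.1414*I)
X + y*u = -27 + (I*sqrt(51))*(-104) = -27 - 104*I*sqrt(51)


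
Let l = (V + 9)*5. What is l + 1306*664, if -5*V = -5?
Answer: 867234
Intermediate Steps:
V = 1 (V = -1/5*(-5) = 1)
l = 50 (l = (1 + 9)*5 = 10*5 = 50)
l + 1306*664 = 50 + 1306*664 = 50 + 867184 = 867234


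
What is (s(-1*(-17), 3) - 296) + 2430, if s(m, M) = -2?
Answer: 2132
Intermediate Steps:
(s(-1*(-17), 3) - 296) + 2430 = (-2 - 296) + 2430 = -298 + 2430 = 2132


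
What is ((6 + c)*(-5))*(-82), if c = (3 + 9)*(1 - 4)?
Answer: -12300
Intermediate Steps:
c = -36 (c = 12*(-3) = -36)
((6 + c)*(-5))*(-82) = ((6 - 36)*(-5))*(-82) = -30*(-5)*(-82) = 150*(-82) = -12300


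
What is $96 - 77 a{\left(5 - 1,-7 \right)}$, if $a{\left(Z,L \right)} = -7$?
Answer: $635$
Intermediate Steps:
$96 - 77 a{\left(5 - 1,-7 \right)} = 96 - -539 = 96 + 539 = 635$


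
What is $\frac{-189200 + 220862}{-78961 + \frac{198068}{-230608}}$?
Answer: $- \frac{202819736}{505812121} \approx -0.40098$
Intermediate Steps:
$\frac{-189200 + 220862}{-78961 + \frac{198068}{-230608}} = \frac{31662}{-78961 + 198068 \left(- \frac{1}{230608}\right)} = \frac{31662}{-78961 - \frac{49517}{57652}} = \frac{31662}{- \frac{4552309089}{57652}} = 31662 \left(- \frac{57652}{4552309089}\right) = - \frac{202819736}{505812121}$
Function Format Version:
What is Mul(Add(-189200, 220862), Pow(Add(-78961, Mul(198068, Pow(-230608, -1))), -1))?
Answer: Rational(-202819736, 505812121) ≈ -0.40098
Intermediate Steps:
Mul(Add(-189200, 220862), Pow(Add(-78961, Mul(198068, Pow(-230608, -1))), -1)) = Mul(31662, Pow(Add(-78961, Mul(198068, Rational(-1, 230608))), -1)) = Mul(31662, Pow(Add(-78961, Rational(-49517, 57652)), -1)) = Mul(31662, Pow(Rational(-4552309089, 57652), -1)) = Mul(31662, Rational(-57652, 4552309089)) = Rational(-202819736, 505812121)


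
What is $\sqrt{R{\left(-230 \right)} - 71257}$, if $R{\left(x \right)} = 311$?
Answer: $i \sqrt{70946} \approx 266.36 i$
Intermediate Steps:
$\sqrt{R{\left(-230 \right)} - 71257} = \sqrt{311 - 71257} = \sqrt{-70946} = i \sqrt{70946}$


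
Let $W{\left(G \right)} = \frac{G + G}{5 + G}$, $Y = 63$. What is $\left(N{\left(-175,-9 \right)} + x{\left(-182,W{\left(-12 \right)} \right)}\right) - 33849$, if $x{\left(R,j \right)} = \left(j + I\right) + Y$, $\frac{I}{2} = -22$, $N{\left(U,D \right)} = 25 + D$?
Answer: $- \frac{236674}{7} \approx -33811.0$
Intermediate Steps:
$I = -44$ ($I = 2 \left(-22\right) = -44$)
$W{\left(G \right)} = \frac{2 G}{5 + G}$
$x{\left(R,j \right)} = 19 + j$ ($x{\left(R,j \right)} = \left(j - 44\right) + 63 = \left(-44 + j\right) + 63 = 19 + j$)
$\left(N{\left(-175,-9 \right)} + x{\left(-182,W{\left(-12 \right)} \right)}\right) - 33849 = \left(\left(25 - 9\right) + \left(19 + 2 \left(-12\right) \frac{1}{5 - 12}\right)\right) - 33849 = \left(16 + \left(19 + 2 \left(-12\right) \frac{1}{-7}\right)\right) - 33849 = \left(16 + \left(19 + 2 \left(-12\right) \left(- \frac{1}{7}\right)\right)\right) - 33849 = \left(16 + \left(19 + \frac{24}{7}\right)\right) - 33849 = \left(16 + \frac{157}{7}\right) - 33849 = \frac{269}{7} - 33849 = - \frac{236674}{7}$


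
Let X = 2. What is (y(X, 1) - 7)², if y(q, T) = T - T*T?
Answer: 49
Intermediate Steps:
y(q, T) = T - T²
(y(X, 1) - 7)² = (1*(1 - 1*1) - 7)² = (1*(1 - 1) - 7)² = (1*0 - 7)² = (0 - 7)² = (-7)² = 49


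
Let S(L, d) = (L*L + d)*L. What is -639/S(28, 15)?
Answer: -639/22372 ≈ -0.028562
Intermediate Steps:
S(L, d) = L*(d + L²) (S(L, d) = (L² + d)*L = (d + L²)*L = L*(d + L²))
-639/S(28, 15) = -639*1/(28*(15 + 28²)) = -639*1/(28*(15 + 784)) = -639/(28*799) = -639/22372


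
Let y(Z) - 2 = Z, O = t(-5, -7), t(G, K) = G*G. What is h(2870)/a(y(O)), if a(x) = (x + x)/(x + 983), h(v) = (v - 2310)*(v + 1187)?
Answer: 1147319600/27 ≈ 4.2493e+7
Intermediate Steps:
t(G, K) = G**2
O = 25 (O = (-5)**2 = 25)
y(Z) = 2 + Z
h(v) = (-2310 + v)*(1187 + v)
a(x) = 2*x/(983 + x) (a(x) = (2*x)/(983 + x) = 2*x/(983 + x))
h(2870)/a(y(O)) = (-2741970 + 2870**2 - 1123*2870)/((2*(2 + 25)/(983 + (2 + 25)))) = (-2741970 + 8236900 - 3223010)/((2*27/(983 + 27))) = 2271920/((2*27/1010)) = 2271920/((2*27*(1/1010))) = 2271920/(27/505) = 2271920*(505/27) = 1147319600/27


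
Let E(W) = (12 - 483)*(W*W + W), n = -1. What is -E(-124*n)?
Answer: 7300500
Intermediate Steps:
E(W) = -471*W - 471*W**2 (E(W) = -471*(W**2 + W) = -471*(W + W**2) = -471*W - 471*W**2)
-E(-124*n) = -(-471)*(-124*(-1))*(1 - 124*(-1)) = -(-471)*124*(1 + 124) = -(-471)*124*125 = -1*(-7300500) = 7300500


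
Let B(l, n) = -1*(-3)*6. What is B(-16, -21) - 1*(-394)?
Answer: 412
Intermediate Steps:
B(l, n) = 18 (B(l, n) = 3*6 = 18)
B(-16, -21) - 1*(-394) = 18 - 1*(-394) = 18 + 394 = 412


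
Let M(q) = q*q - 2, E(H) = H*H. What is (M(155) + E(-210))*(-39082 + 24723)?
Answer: -978178157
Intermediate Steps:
E(H) = H**2
M(q) = -2 + q**2 (M(q) = q**2 - 2 = -2 + q**2)
(M(155) + E(-210))*(-39082 + 24723) = ((-2 + 155**2) + (-210)**2)*(-39082 + 24723) = ((-2 + 24025) + 44100)*(-14359) = (24023 + 44100)*(-14359) = 68123*(-14359) = -978178157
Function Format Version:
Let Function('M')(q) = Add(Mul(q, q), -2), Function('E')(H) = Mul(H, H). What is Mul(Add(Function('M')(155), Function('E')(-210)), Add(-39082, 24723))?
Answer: -978178157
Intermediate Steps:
Function('E')(H) = Pow(H, 2)
Function('M')(q) = Add(-2, Pow(q, 2)) (Function('M')(q) = Add(Pow(q, 2), -2) = Add(-2, Pow(q, 2)))
Mul(Add(Function('M')(155), Function('E')(-210)), Add(-39082, 24723)) = Mul(Add(Add(-2, Pow(155, 2)), Pow(-210, 2)), Add(-39082, 24723)) = Mul(Add(Add(-2, 24025), 44100), -14359) = Mul(Add(24023, 44100), -14359) = Mul(68123, -14359) = -978178157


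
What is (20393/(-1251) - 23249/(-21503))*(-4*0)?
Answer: 0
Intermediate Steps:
(20393/(-1251) - 23249/(-21503))*(-4*0) = (20393*(-1/1251) - 23249*(-1/21503))*0 = (-20393/1251 + 23249/21503)*0 = -409426180/26900253*0 = 0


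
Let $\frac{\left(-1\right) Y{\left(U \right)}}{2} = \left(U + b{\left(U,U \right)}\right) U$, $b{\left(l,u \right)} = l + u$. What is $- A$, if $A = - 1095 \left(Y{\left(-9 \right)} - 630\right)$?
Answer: $-1222020$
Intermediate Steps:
$Y{\left(U \right)} = - 6 U^{2}$ ($Y{\left(U \right)} = - 2 \left(U + \left(U + U\right)\right) U = - 2 \left(U + 2 U\right) U = - 2 \cdot 3 U U = - 2 \cdot 3 U^{2} = - 6 U^{2}$)
$A = 1222020$ ($A = - 1095 \left(- 6 \left(-9\right)^{2} - 630\right) = - 1095 \left(\left(-6\right) 81 - 630\right) = - 1095 \left(-486 - 630\right) = \left(-1095\right) \left(-1116\right) = 1222020$)
$- A = \left(-1\right) 1222020 = -1222020$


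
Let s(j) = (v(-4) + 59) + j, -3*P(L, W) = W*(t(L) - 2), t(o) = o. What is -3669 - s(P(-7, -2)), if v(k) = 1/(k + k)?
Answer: -29775/8 ≈ -3721.9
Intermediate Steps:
v(k) = 1/(2*k)
P(L, W) = -W*(-2 + L)/3 (P(L, W) = -W*(L - 2)/3 = -W*(-2 + L)/3)
s(j) = 471/8 + j (s(j) = ((½)/(-4) + 59) + j = ((½)*(-¼) + 59) + j = (-⅛ + 59) + j = 471/8 + j)
-3669 - s(P(-7, -2)) = -3669 - (471/8 + (⅓)*(-2)*(2 - 1*(-7))) = -3669 - (471/8 + (⅓)*(-2)*(2 + 7)) = -3669 - (471/8 + (⅓)*(-2)*9) = -3669 - (471/8 - 6) = -3669 - 1*423/8 = -3669 - 423/8 = -29775/8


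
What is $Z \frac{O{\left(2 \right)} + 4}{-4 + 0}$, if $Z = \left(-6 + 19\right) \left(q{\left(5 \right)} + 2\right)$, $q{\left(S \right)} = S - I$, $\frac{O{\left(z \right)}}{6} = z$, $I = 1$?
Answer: $-312$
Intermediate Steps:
$O{\left(z \right)} = 6 z$
$q{\left(S \right)} = -1 + S$ ($q{\left(S \right)} = S - 1 = -1 + S$)
$Z = 78$ ($Z = \left(-6 + 19\right) \left(\left(-1 + 5\right) + 2\right) = 13 \left(4 + 2\right) = 13 \cdot 6 = 78$)
$Z \frac{O{\left(2 \right)} + 4}{-4 + 0} = 78 \frac{6 \cdot 2 + 4}{-4 + 0} = 78 \frac{12 + 4}{-4} = 78 \cdot 16 \left(- \frac{1}{4}\right) = 78 \left(-4\right) = -312$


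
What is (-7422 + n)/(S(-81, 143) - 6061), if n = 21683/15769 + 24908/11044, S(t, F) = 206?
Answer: 322982526872/254916213695 ≈ 1.2670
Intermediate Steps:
n = 158060326/43538209 (n = 21683*(1/15769) + 24908*(1/11044) = 21683/15769 + 6227/2761 = 158060326/43538209 ≈ 3.6304)
(-7422 + n)/(S(-81, 143) - 6061) = (-7422 + 158060326/43538209)/(206 - 6061) = -322982526872/43538209/(-5855) = -322982526872/43538209*(-1/5855) = 322982526872/254916213695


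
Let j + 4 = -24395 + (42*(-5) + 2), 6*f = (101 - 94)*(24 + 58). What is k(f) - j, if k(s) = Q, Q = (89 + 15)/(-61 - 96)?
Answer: 3863195/157 ≈ 24606.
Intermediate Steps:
Q = -104/157 (Q = 104/(-157) = 104*(-1/157) = -104/157 ≈ -0.66242)
f = 287/3 (f = ((101 - 94)*(24 + 58))/6 = (7*82)/6 = (1/6)*574 = 287/3 ≈ 95.667)
k(s) = -104/157
j = -24607 (j = -4 + (-24395 + (42*(-5) + 2)) = -4 + (-24395 + (-210 + 2)) = -4 + (-24395 - 208) = -4 - 24603 = -24607)
k(f) - j = -104/157 - 1*(-24607) = -104/157 + 24607 = 3863195/157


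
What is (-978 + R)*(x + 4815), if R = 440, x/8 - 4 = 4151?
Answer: -20473590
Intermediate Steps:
x = 33240 (x = 32 + 8*4151 = 32 + 33208 = 33240)
(-978 + R)*(x + 4815) = (-978 + 440)*(33240 + 4815) = -538*38055 = -20473590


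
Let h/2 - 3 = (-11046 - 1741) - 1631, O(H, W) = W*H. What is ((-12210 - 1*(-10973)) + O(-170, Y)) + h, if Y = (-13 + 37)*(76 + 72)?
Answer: -633907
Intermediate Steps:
Y = 3552 (Y = 24*148 = 3552)
O(H, W) = H*W
h = -28830 (h = 6 + 2*((-11046 - 1741) - 1631) = 6 + 2*(-12787 - 1631) = 6 + 2*(-14418) = 6 - 28836 = -28830)
((-12210 - 1*(-10973)) + O(-170, Y)) + h = ((-12210 - 1*(-10973)) - 170*3552) - 28830 = ((-12210 + 10973) - 603840) - 28830 = (-1237 - 603840) - 28830 = -605077 - 28830 = -633907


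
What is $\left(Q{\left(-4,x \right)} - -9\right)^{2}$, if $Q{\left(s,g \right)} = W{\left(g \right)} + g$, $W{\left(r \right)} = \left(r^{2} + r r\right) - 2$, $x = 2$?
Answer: $289$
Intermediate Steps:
$W{\left(r \right)} = -2 + 2 r^{2}$ ($W{\left(r \right)} = \left(r^{2} + r^{2}\right) - 2 = 2 r^{2} - 2 = -2 + 2 r^{2}$)
$Q{\left(s,g \right)} = -2 + g + 2 g^{2}$ ($Q{\left(s,g \right)} = \left(-2 + 2 g^{2}\right) + g = -2 + g + 2 g^{2}$)
$\left(Q{\left(-4,x \right)} - -9\right)^{2} = \left(\left(-2 + 2 + 2 \cdot 2^{2}\right) - -9\right)^{2} = \left(\left(-2 + 2 + 2 \cdot 4\right) + \left(-3 + 12\right)\right)^{2} = \left(\left(-2 + 2 + 8\right) + 9\right)^{2} = \left(8 + 9\right)^{2} = 17^{2} = 289$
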